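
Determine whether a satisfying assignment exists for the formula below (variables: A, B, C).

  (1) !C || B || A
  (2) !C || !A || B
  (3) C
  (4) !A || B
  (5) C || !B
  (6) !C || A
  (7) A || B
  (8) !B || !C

The clause (C) is unit, so C = true.
The clause (A) is unit, so A = true.
The clause (B) is unit, so B = true.
Now (!B) is unsatisfied and unit — conflict.
No assignment satisfies every clause.

No, unsatisfiable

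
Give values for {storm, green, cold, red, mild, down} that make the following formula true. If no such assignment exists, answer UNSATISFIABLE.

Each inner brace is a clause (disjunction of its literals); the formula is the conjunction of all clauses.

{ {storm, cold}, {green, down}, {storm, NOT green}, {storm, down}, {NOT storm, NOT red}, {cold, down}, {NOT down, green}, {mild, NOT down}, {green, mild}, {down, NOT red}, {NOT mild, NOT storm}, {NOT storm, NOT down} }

Try storm = true.
From the singleton clause (NOT red), red = false.
From the singleton clause (NOT mild), mild = false.
From the singleton clause (NOT down), down = false.
From the singleton clause (green), green = true.
From the singleton clause (cold), cold = true.
This assignment satisfies each clause.

storm=true, green=true, cold=true, red=false, mild=false, down=false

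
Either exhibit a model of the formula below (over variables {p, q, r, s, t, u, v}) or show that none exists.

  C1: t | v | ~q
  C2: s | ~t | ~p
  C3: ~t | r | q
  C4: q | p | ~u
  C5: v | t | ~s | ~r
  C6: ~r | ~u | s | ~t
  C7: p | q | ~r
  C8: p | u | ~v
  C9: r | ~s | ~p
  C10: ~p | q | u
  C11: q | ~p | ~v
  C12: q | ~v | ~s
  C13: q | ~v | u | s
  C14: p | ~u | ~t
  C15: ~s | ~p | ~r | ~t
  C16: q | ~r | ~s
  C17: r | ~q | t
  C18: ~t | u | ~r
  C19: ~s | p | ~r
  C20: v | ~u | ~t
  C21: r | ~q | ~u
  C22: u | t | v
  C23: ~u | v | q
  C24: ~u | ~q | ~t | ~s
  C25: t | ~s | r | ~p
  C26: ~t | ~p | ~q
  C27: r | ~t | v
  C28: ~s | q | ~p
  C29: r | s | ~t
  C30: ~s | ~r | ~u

Branch on t: set t = 0.
Branch on v: set v = 1.
Branch on p: set p = 1.
From the singleton clause (q), q = 1.
From the singleton clause (r), r = 1.
Branch on s: set s = 0.
All clauses hold; u can take either value.

p ↦ 1,  q ↦ 1,  r ↦ 1,  s ↦ 0,  t ↦ 0,  u ↦ 0,  v ↦ 1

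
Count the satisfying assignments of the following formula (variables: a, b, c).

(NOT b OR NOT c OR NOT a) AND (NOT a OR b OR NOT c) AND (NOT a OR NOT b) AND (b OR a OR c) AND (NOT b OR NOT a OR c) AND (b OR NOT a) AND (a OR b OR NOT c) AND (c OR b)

There are 2^3 = 8 truth assignments over (a, b, c).
Split on b. With b = true, the clauses containing b are satisfied and NOT b drops from the rest; 2 of the 2^2 = 4 assignments to the other variables satisfy what remains.
With b = false, by the same count on the reduced clause set, 0 assignments work.
Total: 2 + 0 = 2.

2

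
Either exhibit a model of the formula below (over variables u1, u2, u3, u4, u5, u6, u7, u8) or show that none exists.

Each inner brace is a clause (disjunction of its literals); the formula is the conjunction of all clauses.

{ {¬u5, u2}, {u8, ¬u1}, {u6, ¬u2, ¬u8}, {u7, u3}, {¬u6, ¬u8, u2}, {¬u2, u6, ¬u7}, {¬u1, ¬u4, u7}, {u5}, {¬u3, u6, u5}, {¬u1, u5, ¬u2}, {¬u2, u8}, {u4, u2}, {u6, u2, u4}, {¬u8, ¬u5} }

Unit clause (u5) forces u5 = True.
Unit clause (u2) forces u2 = True.
Unit clause (u8) forces u8 = True.
But (¬u8) is also a unit clause — contradiction.

UNSATISFIABLE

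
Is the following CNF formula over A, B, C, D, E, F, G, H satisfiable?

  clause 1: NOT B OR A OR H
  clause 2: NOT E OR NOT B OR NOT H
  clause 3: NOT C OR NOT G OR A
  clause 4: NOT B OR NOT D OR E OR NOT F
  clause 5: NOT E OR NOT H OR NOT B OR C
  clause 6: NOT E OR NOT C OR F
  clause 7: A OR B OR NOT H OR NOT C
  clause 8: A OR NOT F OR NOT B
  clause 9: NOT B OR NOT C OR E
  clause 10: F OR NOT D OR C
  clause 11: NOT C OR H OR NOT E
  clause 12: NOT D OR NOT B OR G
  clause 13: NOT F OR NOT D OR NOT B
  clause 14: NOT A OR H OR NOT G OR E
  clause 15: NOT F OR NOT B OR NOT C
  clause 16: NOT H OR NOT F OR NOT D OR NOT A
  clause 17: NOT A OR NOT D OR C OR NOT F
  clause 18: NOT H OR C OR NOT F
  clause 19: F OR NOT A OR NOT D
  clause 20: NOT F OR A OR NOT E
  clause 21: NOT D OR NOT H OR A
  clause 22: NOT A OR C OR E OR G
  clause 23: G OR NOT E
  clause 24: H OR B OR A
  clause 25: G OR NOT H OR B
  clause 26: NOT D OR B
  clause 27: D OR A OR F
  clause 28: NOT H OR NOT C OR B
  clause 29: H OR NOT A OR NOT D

Case G = true:
Case C = false:
Case F = false:
(NOT D) alone gives D = false.
(A) alone gives A = true.
Case H = true:
Case E = false:
No clause remains; B is free.
A satisfying assignment: A=true, B=false, C=false, D=false, E=false, F=false, G=true, H=true.

Yes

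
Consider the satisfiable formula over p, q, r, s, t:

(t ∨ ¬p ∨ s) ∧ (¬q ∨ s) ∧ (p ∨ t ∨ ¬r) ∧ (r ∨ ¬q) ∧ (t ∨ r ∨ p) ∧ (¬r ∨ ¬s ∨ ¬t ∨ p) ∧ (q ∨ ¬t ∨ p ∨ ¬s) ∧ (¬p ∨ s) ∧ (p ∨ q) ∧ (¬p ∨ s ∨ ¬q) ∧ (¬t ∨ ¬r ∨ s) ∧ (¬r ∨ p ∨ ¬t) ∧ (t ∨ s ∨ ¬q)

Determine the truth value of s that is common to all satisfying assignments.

Suppose s = False.
From the singleton clause (¬q), q = False.
From the singleton clause (¬p), p = False.
Now (p) is unsatisfied and unit — conflict.
So every satisfying assignment has s = True.

True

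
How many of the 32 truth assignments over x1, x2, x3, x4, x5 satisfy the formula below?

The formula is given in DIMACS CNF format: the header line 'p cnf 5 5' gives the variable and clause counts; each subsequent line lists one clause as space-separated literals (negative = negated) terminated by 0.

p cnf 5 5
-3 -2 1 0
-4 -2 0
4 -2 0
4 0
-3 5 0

6

There are 2^5 = 32 truth assignments over (x1, x2, x3, x4, x5).
Split on x2. With x2 = True, the clauses containing x2 are satisfied and ¬x2 drops from the rest; 0 of the 2^4 = 16 assignments to the other variables satisfy what remains.
With x2 = False, by the same count on the reduced clause set, 6 assignments work.
Total: 0 + 6 = 6.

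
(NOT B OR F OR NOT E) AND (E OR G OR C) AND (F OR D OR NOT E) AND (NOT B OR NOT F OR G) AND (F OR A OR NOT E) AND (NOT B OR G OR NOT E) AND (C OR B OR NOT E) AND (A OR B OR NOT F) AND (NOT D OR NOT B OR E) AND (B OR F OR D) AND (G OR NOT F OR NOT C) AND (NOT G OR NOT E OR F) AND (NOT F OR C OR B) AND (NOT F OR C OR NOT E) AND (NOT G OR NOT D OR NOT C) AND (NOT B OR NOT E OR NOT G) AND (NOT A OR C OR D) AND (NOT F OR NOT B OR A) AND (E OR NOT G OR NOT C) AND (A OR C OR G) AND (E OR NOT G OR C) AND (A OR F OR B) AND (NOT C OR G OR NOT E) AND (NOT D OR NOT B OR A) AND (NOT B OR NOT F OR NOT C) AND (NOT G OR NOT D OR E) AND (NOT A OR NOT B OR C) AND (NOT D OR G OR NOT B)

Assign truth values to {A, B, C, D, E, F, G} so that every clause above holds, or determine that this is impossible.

Case B = false:
Case C = true:
Case A = true:
Case F = true:
Unit clause (G) forces G = true.
Unit clause (NOT D) forces D = false.
Unit clause (E) forces E = true.
Every clause now holds.

A ↦ true, B ↦ false, C ↦ true, D ↦ false, E ↦ true, F ↦ true, G ↦ true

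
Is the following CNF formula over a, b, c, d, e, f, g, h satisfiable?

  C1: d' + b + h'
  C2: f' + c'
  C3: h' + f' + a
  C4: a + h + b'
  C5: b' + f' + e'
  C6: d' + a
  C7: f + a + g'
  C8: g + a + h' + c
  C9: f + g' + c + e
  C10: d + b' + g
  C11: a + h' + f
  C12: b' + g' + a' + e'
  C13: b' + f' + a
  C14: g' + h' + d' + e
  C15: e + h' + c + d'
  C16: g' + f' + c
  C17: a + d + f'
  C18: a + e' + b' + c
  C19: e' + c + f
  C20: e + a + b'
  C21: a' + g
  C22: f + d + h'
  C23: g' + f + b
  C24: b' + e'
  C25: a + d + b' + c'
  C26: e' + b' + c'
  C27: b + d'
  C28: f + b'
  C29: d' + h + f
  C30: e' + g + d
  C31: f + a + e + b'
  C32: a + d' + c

Branch on f: set f = 0.
The clause (b') is unit, so b = 0.
The clause (g') is unit, so g = 0.
The clause (a') is unit, so a = 0.
The clause (d') is unit, so d = 0.
The clause (h') is unit, so h = 0.
The clause (e') is unit, so e = 0.
All clauses hold; c can take either value.
A satisfying assignment: a=0,  b=0,  c=1,  d=0,  e=0,  f=0,  g=0,  h=0.

Yes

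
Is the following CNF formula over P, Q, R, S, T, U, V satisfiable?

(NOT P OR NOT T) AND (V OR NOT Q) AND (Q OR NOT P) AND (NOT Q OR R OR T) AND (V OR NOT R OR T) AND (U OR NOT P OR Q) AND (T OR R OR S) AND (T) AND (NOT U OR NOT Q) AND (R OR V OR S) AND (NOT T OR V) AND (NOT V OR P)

(T) alone gives T = true.
(NOT P) alone gives P = false.
(V) alone gives V = true.
But (NOT V) is also a unit clause — contradiction.
No assignment satisfies every clause.

Unsatisfiable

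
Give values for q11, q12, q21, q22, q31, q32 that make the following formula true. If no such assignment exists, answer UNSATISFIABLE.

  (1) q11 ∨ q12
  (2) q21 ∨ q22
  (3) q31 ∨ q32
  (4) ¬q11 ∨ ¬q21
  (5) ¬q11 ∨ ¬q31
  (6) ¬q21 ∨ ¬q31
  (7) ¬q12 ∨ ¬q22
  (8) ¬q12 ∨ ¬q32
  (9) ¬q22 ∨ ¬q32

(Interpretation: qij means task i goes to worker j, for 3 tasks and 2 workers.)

UNSATISFIABLE

Try q11 = True.
(¬q21) alone gives q21 = False.
(q22) alone gives q22 = True.
(¬q31) alone gives q31 = False.
(q32) alone gives q32 = True.
Now (¬q32) is unsatisfied and unit — conflict.
So q11 must be the other value — set q11 = False.
(q12) alone gives q12 = True.
(¬q22) alone gives q22 = False.
(q21) alone gives q21 = True.
(¬q31) alone gives q31 = False.
(q32) alone gives q32 = True.
Now (¬q32) is unsatisfied and unit — conflict.
Neither q11 = True nor q11 = False works.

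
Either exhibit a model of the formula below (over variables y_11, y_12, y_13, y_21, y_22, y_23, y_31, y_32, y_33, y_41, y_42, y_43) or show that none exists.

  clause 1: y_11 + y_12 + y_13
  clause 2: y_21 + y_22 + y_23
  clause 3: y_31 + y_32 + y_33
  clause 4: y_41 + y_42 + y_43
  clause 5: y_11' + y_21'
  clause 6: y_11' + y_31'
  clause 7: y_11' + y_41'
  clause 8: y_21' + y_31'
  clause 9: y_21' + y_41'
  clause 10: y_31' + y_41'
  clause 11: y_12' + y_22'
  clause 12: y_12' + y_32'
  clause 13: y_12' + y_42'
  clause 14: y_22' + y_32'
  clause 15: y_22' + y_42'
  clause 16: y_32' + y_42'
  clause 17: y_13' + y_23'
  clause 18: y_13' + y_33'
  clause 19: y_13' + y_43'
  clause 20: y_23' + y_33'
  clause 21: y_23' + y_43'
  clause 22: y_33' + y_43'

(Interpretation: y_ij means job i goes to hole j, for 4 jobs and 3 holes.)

UNSATISFIABLE

Try y_11 = 0.
Try y_12 = 1.
The clause (y_22') is unit, so y_22 = 0.
The clause (y_32') is unit, so y_32 = 0.
The clause (y_42') is unit, so y_42 = 0.
Try y_21 = 1.
The clause (y_31') is unit, so y_31 = 0.
The clause (y_33) is unit, so y_33 = 1.
The clause (y_41') is unit, so y_41 = 0.
The clause (y_43) is unit, so y_43 = 1.
That conflicts with the unit clause (y_43').
So y_21 must be the other value — set y_21 = 0.
The clause (y_23) is unit, so y_23 = 1.
The clause (y_13') is unit, so y_13 = 0.
The clause (y_33') is unit, so y_33 = 0.
The clause (y_31) is unit, so y_31 = 1.
The clause (y_41') is unit, so y_41 = 0.
The clause (y_43) is unit, so y_43 = 1.
That conflicts with the unit clause (y_43').
Both values of y_21 lead to a conflict.
So y_12 must be the other value — set y_12 = 0.
The clause (y_13) is unit, so y_13 = 1.
The clause (y_23') is unit, so y_23 = 0.
The clause (y_33') is unit, so y_33 = 0.
The clause (y_43') is unit, so y_43 = 0.
Try y_21 = 1.
The clause (y_31') is unit, so y_31 = 0.
The clause (y_32) is unit, so y_32 = 1.
The clause (y_41') is unit, so y_41 = 0.
The clause (y_42) is unit, so y_42 = 1.
That conflicts with the unit clause (y_42').
So y_21 must be the other value — set y_21 = 0.
The clause (y_22) is unit, so y_22 = 1.
The clause (y_32') is unit, so y_32 = 0.
The clause (y_31) is unit, so y_31 = 1.
The clause (y_41') is unit, so y_41 = 0.
The clause (y_42) is unit, so y_42 = 1.
That conflicts with the unit clause (y_42').
Both values of y_21 lead to a conflict.
Both values of y_12 lead to a conflict.
So y_11 must be the other value — set y_11 = 1.
The clause (y_21') is unit, so y_21 = 0.
The clause (y_31') is unit, so y_31 = 0.
The clause (y_41') is unit, so y_41 = 0.
Try y_22 = 1.
The clause (y_12') is unit, so y_12 = 0.
The clause (y_32') is unit, so y_32 = 0.
The clause (y_33) is unit, so y_33 = 1.
The clause (y_42') is unit, so y_42 = 0.
The clause (y_43) is unit, so y_43 = 1.
That conflicts with the unit clause (y_43').
So y_22 must be the other value — set y_22 = 0.
The clause (y_23) is unit, so y_23 = 1.
The clause (y_13') is unit, so y_13 = 0.
The clause (y_33') is unit, so y_33 = 0.
The clause (y_32) is unit, so y_32 = 1.
The clause (y_12') is unit, so y_12 = 0.
The clause (y_42') is unit, so y_42 = 0.
The clause (y_43) is unit, so y_43 = 1.
That conflicts with the unit clause (y_43').
Both values of y_22 lead to a conflict.
Both values of y_11 lead to a conflict.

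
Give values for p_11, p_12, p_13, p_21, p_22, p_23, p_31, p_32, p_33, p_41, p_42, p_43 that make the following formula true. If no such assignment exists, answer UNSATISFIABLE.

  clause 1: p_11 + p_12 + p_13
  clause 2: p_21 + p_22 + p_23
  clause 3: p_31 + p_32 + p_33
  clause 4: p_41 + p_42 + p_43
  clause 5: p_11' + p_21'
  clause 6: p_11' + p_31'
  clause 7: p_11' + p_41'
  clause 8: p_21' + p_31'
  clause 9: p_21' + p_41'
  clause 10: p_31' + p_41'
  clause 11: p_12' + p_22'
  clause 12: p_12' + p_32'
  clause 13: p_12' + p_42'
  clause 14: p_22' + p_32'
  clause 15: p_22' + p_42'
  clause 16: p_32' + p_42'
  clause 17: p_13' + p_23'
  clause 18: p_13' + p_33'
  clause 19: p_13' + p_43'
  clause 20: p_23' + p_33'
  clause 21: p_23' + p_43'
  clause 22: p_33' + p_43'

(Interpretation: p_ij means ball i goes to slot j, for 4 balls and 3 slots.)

Branch on p_11: set p_11 = 0.
Branch on p_12: set p_12 = 1.
From the singleton clause (p_22'), p_22 = 0.
From the singleton clause (p_32'), p_32 = 0.
From the singleton clause (p_42'), p_42 = 0.
Branch on p_21: set p_21 = 1.
From the singleton clause (p_31'), p_31 = 0.
From the singleton clause (p_33), p_33 = 1.
From the singleton clause (p_41'), p_41 = 0.
From the singleton clause (p_43), p_43 = 1.
Now (p_43') is unsatisfied and unit — conflict.
That branch fails; take p_21 = 0 instead.
From the singleton clause (p_23), p_23 = 1.
From the singleton clause (p_13'), p_13 = 0.
From the singleton clause (p_33'), p_33 = 0.
From the singleton clause (p_31), p_31 = 1.
From the singleton clause (p_41'), p_41 = 0.
From the singleton clause (p_43), p_43 = 1.
Now (p_43') is unsatisfied and unit — conflict.
Both values of p_21 lead to a conflict.
That branch fails; take p_12 = 0 instead.
From the singleton clause (p_13), p_13 = 1.
From the singleton clause (p_23'), p_23 = 0.
From the singleton clause (p_33'), p_33 = 0.
From the singleton clause (p_43'), p_43 = 0.
Branch on p_21: set p_21 = 1.
From the singleton clause (p_31'), p_31 = 0.
From the singleton clause (p_32), p_32 = 1.
From the singleton clause (p_41'), p_41 = 0.
From the singleton clause (p_42), p_42 = 1.
Now (p_42') is unsatisfied and unit — conflict.
That branch fails; take p_21 = 0 instead.
From the singleton clause (p_22), p_22 = 1.
From the singleton clause (p_32'), p_32 = 0.
From the singleton clause (p_31), p_31 = 1.
From the singleton clause (p_41'), p_41 = 0.
From the singleton clause (p_42), p_42 = 1.
Now (p_42') is unsatisfied and unit — conflict.
Both values of p_21 lead to a conflict.
Both values of p_12 lead to a conflict.
That branch fails; take p_11 = 1 instead.
From the singleton clause (p_21'), p_21 = 0.
From the singleton clause (p_31'), p_31 = 0.
From the singleton clause (p_41'), p_41 = 0.
Branch on p_22: set p_22 = 1.
From the singleton clause (p_12'), p_12 = 0.
From the singleton clause (p_32'), p_32 = 0.
From the singleton clause (p_33), p_33 = 1.
From the singleton clause (p_42'), p_42 = 0.
From the singleton clause (p_43), p_43 = 1.
Now (p_43') is unsatisfied and unit — conflict.
That branch fails; take p_22 = 0 instead.
From the singleton clause (p_23), p_23 = 1.
From the singleton clause (p_13'), p_13 = 0.
From the singleton clause (p_33'), p_33 = 0.
From the singleton clause (p_32), p_32 = 1.
From the singleton clause (p_12'), p_12 = 0.
From the singleton clause (p_42'), p_42 = 0.
From the singleton clause (p_43), p_43 = 1.
Now (p_43') is unsatisfied and unit — conflict.
Both values of p_22 lead to a conflict.
Both values of p_11 lead to a conflict.

UNSATISFIABLE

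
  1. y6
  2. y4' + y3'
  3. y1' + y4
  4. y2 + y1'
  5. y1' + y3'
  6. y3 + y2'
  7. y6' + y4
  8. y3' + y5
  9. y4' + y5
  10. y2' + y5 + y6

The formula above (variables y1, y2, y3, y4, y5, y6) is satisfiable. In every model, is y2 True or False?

False

Suppose y2 = 1.
From the singleton clause (y6), y6 = 1.
From the singleton clause (y3), y3 = 1.
From the singleton clause (y4'), y4 = 0.
But (y4) is also a unit clause — contradiction.
So every satisfying assignment has y2 = False.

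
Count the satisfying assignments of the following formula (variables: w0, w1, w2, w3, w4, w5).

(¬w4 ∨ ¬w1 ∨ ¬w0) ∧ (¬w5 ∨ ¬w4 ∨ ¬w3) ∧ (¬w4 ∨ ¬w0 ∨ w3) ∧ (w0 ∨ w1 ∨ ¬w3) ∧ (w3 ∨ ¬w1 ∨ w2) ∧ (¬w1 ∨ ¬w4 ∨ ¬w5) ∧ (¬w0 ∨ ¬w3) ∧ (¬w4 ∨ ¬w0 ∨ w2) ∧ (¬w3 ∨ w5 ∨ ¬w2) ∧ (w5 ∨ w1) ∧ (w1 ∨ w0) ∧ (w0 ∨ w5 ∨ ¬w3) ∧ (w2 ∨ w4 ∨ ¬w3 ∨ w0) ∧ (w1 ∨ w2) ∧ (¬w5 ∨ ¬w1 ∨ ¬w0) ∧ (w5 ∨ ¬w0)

There are 2^6 = 64 truth assignments over (w0, w1, w2, w3, w4, w5).
Split on w3. With w3 = True, the clauses containing w3 are satisfied and ¬w3 drops from the rest; 1 of the 2^5 = 32 assignments to the other variables satisfy what remains.
With w3 = False, by the same count on the reduced clause set, 4 assignments work.
Total: 1 + 4 = 5.

5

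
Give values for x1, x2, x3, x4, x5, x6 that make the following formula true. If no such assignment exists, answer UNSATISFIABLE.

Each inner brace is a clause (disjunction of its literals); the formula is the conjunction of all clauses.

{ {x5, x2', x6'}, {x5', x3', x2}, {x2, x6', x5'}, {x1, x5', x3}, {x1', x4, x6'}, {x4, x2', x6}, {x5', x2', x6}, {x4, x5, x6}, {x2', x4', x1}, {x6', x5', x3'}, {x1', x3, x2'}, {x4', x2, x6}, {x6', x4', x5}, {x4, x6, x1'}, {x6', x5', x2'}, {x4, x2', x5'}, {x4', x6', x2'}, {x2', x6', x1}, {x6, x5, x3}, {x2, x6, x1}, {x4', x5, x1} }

x1: 1, x2: 1, x3: 1, x4: 1, x5: 0, x6: 0

Case x5 = 0:
Case x2 = 1:
Unit clause (x6') forces x6 = 0.
Unit clause (x4) forces x4 = 1.
Unit clause (x1) forces x1 = 1.
Unit clause (x3) forces x3 = 1.
All clauses are satisfied.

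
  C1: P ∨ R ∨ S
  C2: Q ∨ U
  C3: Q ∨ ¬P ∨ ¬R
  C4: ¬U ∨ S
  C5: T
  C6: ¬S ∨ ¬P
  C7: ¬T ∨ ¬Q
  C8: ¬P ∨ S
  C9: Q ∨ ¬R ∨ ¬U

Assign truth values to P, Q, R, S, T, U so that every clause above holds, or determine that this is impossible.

From the singleton clause (T), T = True.
From the singleton clause (¬Q), Q = False.
From the singleton clause (U), U = True.
From the singleton clause (S), S = True.
From the singleton clause (¬P), P = False.
From the singleton clause (¬R), R = False.
Every clause now holds.

P ↦ False,  Q ↦ False,  R ↦ False,  S ↦ True,  T ↦ True,  U ↦ True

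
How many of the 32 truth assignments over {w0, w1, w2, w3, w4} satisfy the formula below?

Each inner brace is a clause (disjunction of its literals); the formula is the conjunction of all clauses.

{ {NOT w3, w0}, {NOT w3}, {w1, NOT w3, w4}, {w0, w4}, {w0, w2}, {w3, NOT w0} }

2

There are 2^5 = 32 truth assignments over (w0, w1, w2, w3, w4).
Split on w4. With w4 = true, the clauses containing w4 are satisfied and NOT w4 drops from the rest; 2 of the 2^4 = 16 assignments to the other variables satisfy what remains.
With w4 = false, by the same count on the reduced clause set, 0 assignments work.
Total: 2 + 0 = 2.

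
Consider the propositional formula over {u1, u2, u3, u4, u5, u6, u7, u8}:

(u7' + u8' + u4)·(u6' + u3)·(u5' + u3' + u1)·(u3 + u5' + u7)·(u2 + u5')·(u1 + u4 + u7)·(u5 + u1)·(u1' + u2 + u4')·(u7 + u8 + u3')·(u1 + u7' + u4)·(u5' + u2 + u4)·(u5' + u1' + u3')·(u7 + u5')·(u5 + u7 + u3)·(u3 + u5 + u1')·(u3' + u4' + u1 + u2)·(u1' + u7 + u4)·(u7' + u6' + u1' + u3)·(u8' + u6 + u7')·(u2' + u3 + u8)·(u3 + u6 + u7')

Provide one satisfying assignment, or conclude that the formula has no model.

Suppose u6 = 1.
Unit clause (u3) forces u3 = 1.
Suppose u5 = 0.
Unit clause (u1) forces u1 = 1.
Suppose u2 = 1.
Suppose u7 = 1.
Suppose u8 = 0.
No clause remains; u4 is free.

u1 ↦ 1; u2 ↦ 1; u3 ↦ 1; u4 ↦ 1; u5 ↦ 0; u6 ↦ 1; u7 ↦ 1; u8 ↦ 0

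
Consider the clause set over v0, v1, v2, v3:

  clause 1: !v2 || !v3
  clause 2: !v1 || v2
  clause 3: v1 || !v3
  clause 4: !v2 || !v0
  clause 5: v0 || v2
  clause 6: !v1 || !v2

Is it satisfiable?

Satisfiable

Suppose v2 = true.
Unit clause (!v3) forces v3 = false.
Unit clause (!v0) forces v0 = false.
Unit clause (!v1) forces v1 = false.
This assignment satisfies each clause.
A satisfying assignment: v0: false,  v1: false,  v2: true,  v3: false.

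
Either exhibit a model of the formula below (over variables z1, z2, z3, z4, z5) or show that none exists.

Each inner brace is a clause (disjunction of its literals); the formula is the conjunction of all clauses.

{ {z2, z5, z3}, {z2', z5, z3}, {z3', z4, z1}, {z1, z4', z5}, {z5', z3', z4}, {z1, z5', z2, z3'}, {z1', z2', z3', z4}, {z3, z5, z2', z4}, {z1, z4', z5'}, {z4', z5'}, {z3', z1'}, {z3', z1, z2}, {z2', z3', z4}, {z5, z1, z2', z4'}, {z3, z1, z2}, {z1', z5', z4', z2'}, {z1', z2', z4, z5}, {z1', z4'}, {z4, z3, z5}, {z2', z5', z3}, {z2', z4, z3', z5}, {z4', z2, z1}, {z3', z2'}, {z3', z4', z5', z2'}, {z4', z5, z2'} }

Case z4 = 0:
Case z3 = 0:
(z5) alone gives z5 = 1.
(z2') alone gives z2 = 0.
(z1) alone gives z1 = 1.
All clauses are satisfied.

z1=1,  z2=0,  z3=0,  z4=0,  z5=1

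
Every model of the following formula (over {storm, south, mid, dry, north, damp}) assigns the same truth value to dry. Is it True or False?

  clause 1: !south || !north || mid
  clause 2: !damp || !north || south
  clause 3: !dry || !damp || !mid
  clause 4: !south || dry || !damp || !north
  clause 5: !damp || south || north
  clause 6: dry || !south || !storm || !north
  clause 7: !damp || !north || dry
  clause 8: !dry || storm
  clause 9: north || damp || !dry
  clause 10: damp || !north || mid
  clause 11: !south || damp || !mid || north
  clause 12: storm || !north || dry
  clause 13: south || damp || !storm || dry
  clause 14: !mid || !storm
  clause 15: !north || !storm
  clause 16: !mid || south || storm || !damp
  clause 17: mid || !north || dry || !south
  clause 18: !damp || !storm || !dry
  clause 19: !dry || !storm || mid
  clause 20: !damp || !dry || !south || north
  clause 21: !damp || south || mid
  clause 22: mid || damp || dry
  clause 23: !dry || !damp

False

Suppose dry = true.
Unit clause (storm) forces storm = true.
Unit clause (!mid) forces mid = false.
But (mid) is also a unit clause — contradiction.
So every satisfying assignment has dry = False.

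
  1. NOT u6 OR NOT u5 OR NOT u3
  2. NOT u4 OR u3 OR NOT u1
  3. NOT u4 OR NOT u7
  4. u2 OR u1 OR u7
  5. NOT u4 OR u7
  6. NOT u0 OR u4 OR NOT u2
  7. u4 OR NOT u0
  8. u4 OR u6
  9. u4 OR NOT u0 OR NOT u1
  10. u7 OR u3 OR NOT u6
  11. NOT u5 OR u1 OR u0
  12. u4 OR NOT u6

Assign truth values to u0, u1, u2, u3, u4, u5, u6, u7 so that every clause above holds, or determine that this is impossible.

Branch on u4: set u4 = false.
The clause (NOT u0) is unit, so u0 = false.
The clause (u6) is unit, so u6 = true.
But (NOT u6) is also a unit clause — contradiction.
Undo u4 and try u4 = true.
The clause (NOT u7) is unit, so u7 = false.
But (u7) is also a unit clause — contradiction.
Neither u4 = true nor u4 = false works.

UNSATISFIABLE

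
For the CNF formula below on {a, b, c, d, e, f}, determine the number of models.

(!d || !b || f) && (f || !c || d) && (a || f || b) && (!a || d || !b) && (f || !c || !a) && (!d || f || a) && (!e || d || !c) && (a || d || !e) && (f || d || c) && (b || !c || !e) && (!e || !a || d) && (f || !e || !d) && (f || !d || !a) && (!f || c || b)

There are 2^6 = 64 truth assignments over (a, b, c, d, e, f).
Split on c. With c = true, the clauses containing c are satisfied and !c drops from the rest; 9 of the 2^5 = 32 assignments to the other variables satisfy what remains.
With c = false, by the same count on the reduced clause set, 5 assignments work.
(One model: a=F, b=F, c=T, d=F, e=F, f=T.)
Total: 9 + 5 = 14.

14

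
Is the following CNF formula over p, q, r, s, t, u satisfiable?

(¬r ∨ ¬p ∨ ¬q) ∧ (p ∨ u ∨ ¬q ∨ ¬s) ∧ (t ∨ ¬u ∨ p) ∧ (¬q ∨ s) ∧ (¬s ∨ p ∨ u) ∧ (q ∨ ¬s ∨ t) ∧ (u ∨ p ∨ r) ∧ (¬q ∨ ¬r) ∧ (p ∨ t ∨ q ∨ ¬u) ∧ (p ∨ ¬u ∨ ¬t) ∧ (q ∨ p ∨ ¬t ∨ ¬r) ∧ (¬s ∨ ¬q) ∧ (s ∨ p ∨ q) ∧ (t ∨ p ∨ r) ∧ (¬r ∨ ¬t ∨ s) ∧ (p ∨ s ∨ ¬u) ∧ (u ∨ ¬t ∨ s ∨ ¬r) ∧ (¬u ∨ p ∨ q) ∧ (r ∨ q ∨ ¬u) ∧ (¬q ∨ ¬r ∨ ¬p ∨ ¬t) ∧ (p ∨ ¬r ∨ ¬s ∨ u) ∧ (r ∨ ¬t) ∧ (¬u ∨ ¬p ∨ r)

Try q = False.
Try s = False.
Unit clause (p) forces p = True.
Try r = True.
Unit clause (¬t) forces t = False.
Every clause is now satisfied; u is unconstrained.
A satisfying assignment: p: True,  q: False,  r: True,  s: False,  t: False,  u: True.

Yes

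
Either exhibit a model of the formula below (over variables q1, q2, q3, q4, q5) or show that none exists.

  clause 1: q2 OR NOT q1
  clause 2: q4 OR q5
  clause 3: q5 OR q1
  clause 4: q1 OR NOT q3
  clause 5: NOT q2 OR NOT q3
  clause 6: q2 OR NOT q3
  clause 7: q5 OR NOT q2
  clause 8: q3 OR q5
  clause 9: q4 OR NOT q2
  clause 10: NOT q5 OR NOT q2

Branch on q2: set q2 = false.
The clause (NOT q1) is unit, so q1 = false.
The clause (q5) is unit, so q5 = true.
The clause (NOT q3) is unit, so q3 = false.
No clause remains; q4 is free.

q1 ↦ false,  q2 ↦ false,  q3 ↦ false,  q4 ↦ false,  q5 ↦ true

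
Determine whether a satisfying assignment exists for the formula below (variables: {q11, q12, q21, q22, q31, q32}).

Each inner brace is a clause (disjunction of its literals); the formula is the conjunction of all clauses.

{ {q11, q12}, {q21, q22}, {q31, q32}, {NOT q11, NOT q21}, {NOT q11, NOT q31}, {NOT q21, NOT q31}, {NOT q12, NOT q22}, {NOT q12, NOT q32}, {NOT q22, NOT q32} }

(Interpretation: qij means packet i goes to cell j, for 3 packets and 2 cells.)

Branch on q11: set q11 = true.
(NOT q21) alone gives q21 = false.
(q22) alone gives q22 = true.
(NOT q31) alone gives q31 = false.
(q32) alone gives q32 = true.
Now (NOT q32) is unsatisfied and unit — conflict.
Backtrack on q11: now try q11 = false.
(q12) alone gives q12 = true.
(NOT q22) alone gives q22 = false.
(q21) alone gives q21 = true.
(NOT q31) alone gives q31 = false.
(q32) alone gives q32 = true.
Now (NOT q32) is unsatisfied and unit — conflict.
Both values of q11 lead to a conflict.
No assignment satisfies every clause.

No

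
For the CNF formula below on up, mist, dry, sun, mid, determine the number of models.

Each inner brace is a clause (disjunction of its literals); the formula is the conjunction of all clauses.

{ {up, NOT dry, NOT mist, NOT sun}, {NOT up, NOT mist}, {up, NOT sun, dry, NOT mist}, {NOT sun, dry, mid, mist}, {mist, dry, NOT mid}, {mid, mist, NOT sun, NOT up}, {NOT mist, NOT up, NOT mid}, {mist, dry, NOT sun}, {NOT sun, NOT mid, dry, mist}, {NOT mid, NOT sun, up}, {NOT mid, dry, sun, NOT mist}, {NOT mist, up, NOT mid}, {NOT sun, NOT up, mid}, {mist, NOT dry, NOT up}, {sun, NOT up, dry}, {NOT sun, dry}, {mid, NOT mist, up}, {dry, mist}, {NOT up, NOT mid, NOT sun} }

3

There are 2^5 = 32 truth assignments over (up, mist, dry, sun, mid).
Split on up. With up = true, the clauses containing up are satisfied and NOT up drops from the rest; 0 of the 2^4 = 16 assignments to the other variables satisfy what remains.
With up = false, by the same count on the reduced clause set, 3 assignments work.
Total: 0 + 3 = 3.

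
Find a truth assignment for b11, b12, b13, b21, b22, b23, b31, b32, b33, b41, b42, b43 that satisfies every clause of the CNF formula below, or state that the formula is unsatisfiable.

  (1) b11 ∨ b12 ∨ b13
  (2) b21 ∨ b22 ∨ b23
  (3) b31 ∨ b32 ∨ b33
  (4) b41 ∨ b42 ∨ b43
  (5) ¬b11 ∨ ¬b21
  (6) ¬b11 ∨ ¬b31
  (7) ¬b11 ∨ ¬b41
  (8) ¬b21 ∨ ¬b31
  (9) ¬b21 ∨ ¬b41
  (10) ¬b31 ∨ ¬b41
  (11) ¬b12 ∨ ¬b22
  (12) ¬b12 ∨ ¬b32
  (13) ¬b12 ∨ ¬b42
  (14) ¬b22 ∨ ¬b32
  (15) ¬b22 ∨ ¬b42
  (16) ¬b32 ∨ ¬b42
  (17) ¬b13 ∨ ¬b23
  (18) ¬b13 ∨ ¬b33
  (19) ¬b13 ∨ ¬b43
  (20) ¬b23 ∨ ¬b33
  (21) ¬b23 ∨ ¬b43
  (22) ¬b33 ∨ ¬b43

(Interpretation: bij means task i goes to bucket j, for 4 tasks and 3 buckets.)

UNSATISFIABLE

Try b11 = False.
Try b12 = True.
Unit clause (¬b22) forces b22 = False.
Unit clause (¬b32) forces b32 = False.
Unit clause (¬b42) forces b42 = False.
Try b21 = True.
Unit clause (¬b31) forces b31 = False.
Unit clause (b33) forces b33 = True.
Unit clause (¬b41) forces b41 = False.
Unit clause (b43) forces b43 = True.
That conflicts with the unit clause (¬b43).
So b21 must be the other value — set b21 = False.
Unit clause (b23) forces b23 = True.
Unit clause (¬b13) forces b13 = False.
Unit clause (¬b33) forces b33 = False.
Unit clause (b31) forces b31 = True.
Unit clause (¬b41) forces b41 = False.
Unit clause (b43) forces b43 = True.
That conflicts with the unit clause (¬b43).
Either choice for b21 ends in contradiction.
So b12 must be the other value — set b12 = False.
Unit clause (b13) forces b13 = True.
Unit clause (¬b23) forces b23 = False.
Unit clause (¬b33) forces b33 = False.
Unit clause (¬b43) forces b43 = False.
Try b21 = True.
Unit clause (¬b31) forces b31 = False.
Unit clause (b32) forces b32 = True.
Unit clause (¬b41) forces b41 = False.
Unit clause (b42) forces b42 = True.
That conflicts with the unit clause (¬b42).
So b21 must be the other value — set b21 = False.
Unit clause (b22) forces b22 = True.
Unit clause (¬b32) forces b32 = False.
Unit clause (b31) forces b31 = True.
Unit clause (¬b41) forces b41 = False.
Unit clause (b42) forces b42 = True.
That conflicts with the unit clause (¬b42).
Either choice for b21 ends in contradiction.
Either choice for b12 ends in contradiction.
So b11 must be the other value — set b11 = True.
Unit clause (¬b21) forces b21 = False.
Unit clause (¬b31) forces b31 = False.
Unit clause (¬b41) forces b41 = False.
Try b22 = True.
Unit clause (¬b12) forces b12 = False.
Unit clause (¬b32) forces b32 = False.
Unit clause (b33) forces b33 = True.
Unit clause (¬b42) forces b42 = False.
Unit clause (b43) forces b43 = True.
That conflicts with the unit clause (¬b43).
So b22 must be the other value — set b22 = False.
Unit clause (b23) forces b23 = True.
Unit clause (¬b13) forces b13 = False.
Unit clause (¬b33) forces b33 = False.
Unit clause (b32) forces b32 = True.
Unit clause (¬b12) forces b12 = False.
Unit clause (¬b42) forces b42 = False.
Unit clause (b43) forces b43 = True.
That conflicts with the unit clause (¬b43).
Either choice for b22 ends in contradiction.
Either choice for b11 ends in contradiction.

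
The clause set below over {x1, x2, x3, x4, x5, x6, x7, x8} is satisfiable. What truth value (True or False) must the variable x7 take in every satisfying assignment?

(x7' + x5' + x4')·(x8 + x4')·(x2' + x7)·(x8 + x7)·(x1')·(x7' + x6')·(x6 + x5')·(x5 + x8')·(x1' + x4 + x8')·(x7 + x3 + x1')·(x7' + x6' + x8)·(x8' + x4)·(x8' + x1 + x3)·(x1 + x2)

True

Suppose x7 = 0.
(x2') alone gives x2 = 0.
(x8) alone gives x8 = 1.
(x1') alone gives x1 = 0.
But (x1) is also a unit clause — contradiction.
So every satisfying assignment has x7 = True.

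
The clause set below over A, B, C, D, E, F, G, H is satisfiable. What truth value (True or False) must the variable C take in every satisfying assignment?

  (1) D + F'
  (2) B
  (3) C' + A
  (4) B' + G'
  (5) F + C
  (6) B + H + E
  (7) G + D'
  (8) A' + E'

Suppose C = 0.
The clause (B) is unit, so B = 1.
The clause (G') is unit, so G = 0.
The clause (F) is unit, so F = 1.
The clause (D) is unit, so D = 1.
But (D') is also a unit clause — contradiction.
So every satisfying assignment has C = True.

True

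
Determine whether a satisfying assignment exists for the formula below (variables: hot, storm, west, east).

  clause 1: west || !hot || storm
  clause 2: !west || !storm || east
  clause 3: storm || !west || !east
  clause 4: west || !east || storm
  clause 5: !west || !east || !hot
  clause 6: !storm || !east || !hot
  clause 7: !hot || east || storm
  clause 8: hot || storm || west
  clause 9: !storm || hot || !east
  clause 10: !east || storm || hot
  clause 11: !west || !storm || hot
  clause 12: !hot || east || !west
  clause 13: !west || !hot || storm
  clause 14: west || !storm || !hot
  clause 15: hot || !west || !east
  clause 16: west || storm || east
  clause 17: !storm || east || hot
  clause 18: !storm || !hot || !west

Suppose west = true.
Suppose storm = false.
From the singleton clause (!east), east = false.
From the singleton clause (!hot), hot = false.
Every clause now holds.
A satisfying assignment: hot=false,  storm=false,  west=true,  east=false.

Yes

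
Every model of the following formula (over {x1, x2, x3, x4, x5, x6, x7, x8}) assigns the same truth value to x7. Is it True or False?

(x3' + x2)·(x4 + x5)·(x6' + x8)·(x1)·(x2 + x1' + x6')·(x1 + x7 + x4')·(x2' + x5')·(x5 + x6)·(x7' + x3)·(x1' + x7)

True

Suppose x7 = 0.
Unit clause (x1) forces x1 = 1.
Now (x1') is unsatisfied and unit — conflict.
So every satisfying assignment has x7 = True.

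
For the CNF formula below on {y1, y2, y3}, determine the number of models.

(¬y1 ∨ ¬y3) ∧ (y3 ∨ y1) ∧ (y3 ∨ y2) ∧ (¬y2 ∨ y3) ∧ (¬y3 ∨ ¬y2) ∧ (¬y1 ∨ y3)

1

There are 2^3 = 8 truth assignments over (y1, y2, y3).
Split on y2. With y2 = True, the clauses containing y2 are satisfied and ¬y2 drops from the rest; 0 of the 2^2 = 4 assignments to the other variables satisfy what remains.
With y2 = False, by the same count on the reduced clause set, 1 assignment works.
Total: 0 + 1 = 1.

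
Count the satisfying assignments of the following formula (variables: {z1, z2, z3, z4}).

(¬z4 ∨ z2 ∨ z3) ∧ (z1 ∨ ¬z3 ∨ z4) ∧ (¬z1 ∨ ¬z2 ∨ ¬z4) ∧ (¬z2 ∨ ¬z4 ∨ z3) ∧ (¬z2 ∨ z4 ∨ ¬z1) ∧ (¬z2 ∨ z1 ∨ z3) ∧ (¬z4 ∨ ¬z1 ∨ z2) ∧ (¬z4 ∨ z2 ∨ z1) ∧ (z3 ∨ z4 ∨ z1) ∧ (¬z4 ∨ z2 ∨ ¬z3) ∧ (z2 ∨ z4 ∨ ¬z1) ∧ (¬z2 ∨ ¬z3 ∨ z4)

There are 2^4 = 16 truth assignments over (z1, z2, z3, z4).
Check each against the 12 clauses (columns in the order z1, z2, z3, z4):
  F F F F  ✗ fails (z3 ∨ z4 ∨ z1)
  F F F T  ✗ fails (¬z4 ∨ z2 ∨ z3)
  F F T F  ✗ fails (z1 ∨ ¬z3 ∨ z4)
  F F T T  ✗ fails (¬z4 ∨ z2 ∨ z1)
  F T F F  ✗ fails (¬z2 ∨ z1 ∨ z3)
  F T F T  ✗ fails (¬z2 ∨ ¬z4 ∨ z3)
  F T T F  ✗ fails (z1 ∨ ¬z3 ∨ z4)
  F T T T  ✓ satisfies all
  T F F F  ✗ fails (z2 ∨ z4 ∨ ¬z1)
  T F F T  ✗ fails (¬z4 ∨ z2 ∨ z3)
  T F T F  ✗ fails (z2 ∨ z4 ∨ ¬z1)
  T F T T  ✗ fails (¬z4 ∨ ¬z1 ∨ z2)
  T T F F  ✗ fails (¬z2 ∨ z4 ∨ ¬z1)
  T T F T  ✗ fails (¬z1 ∨ ¬z2 ∨ ¬z4)
  T T T F  ✗ fails (¬z2 ∨ z4 ∨ ¬z1)
  T T T T  ✗ fails (¬z1 ∨ ¬z2 ∨ ¬z4)
1 of the 16 rows is a model.

1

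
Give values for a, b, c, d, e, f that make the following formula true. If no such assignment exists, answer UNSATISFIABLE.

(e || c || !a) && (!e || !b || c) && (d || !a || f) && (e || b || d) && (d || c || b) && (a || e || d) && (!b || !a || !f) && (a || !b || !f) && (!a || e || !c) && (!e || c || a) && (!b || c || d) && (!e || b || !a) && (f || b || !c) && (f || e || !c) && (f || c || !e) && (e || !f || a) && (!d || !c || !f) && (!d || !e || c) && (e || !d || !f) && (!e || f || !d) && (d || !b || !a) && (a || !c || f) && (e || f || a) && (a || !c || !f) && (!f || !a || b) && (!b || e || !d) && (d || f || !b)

UNSATISFIABLE

Case e = true:
Case b = false:
Unit clause (!a) forces a = false.
Unit clause (c) forces c = true.
Unit clause (f) forces f = true.
That conflicts with the unit clause (!f).
So b must be the other value — set b = true.
Unit clause (c) forces c = true.
Case a = false:
Unit clause (!f) forces f = false.
That conflicts with the unit clause (f).
So a must be the other value — set a = true.
Unit clause (!f) forces f = false.
Unit clause (d) forces d = true.
That conflicts with the unit clause (!d).
Either choice for a ends in contradiction.
Either choice for b ends in contradiction.
So e must be the other value — set e = false.
Case c = true:
Unit clause (!a) forces a = false.
Unit clause (d) forces d = true.
Unit clause (f) forces f = true.
That conflicts with the unit clause (!f).
So c must be the other value — set c = false.
Unit clause (!a) forces a = false.
Unit clause (d) forces d = true.
Unit clause (!f) forces f = false.
That conflicts with the unit clause (f).
Either choice for c ends in contradiction.
Either choice for e ends in contradiction.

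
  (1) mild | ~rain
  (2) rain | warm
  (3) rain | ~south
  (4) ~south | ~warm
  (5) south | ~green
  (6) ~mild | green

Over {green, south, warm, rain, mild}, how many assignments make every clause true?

2

There are 2^5 = 32 truth assignments over (green, south, warm, rain, mild).
Split on green. With green = 1, the clauses containing green are satisfied and ~green drops from the rest; 1 of the 2^4 = 16 assignments to the other variables satisfy what remains.
With green = 0, by the same count on the reduced clause set, 1 assignment works.
(One model: green=F, south=F, warm=T, rain=F, mild=F.)
Total: 1 + 1 = 2.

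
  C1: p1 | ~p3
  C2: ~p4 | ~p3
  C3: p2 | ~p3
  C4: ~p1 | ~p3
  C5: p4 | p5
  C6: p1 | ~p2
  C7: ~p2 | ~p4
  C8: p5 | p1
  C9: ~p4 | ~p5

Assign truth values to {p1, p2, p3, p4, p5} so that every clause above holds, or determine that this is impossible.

Try p1 = 1.
Unit clause (~p3) forces p3 = 0.
Try p4 = 0.
Unit clause (p5) forces p5 = 1.
All clauses hold; p2 can take either value.

p1 ↦ 1; p2 ↦ 0; p3 ↦ 0; p4 ↦ 0; p5 ↦ 1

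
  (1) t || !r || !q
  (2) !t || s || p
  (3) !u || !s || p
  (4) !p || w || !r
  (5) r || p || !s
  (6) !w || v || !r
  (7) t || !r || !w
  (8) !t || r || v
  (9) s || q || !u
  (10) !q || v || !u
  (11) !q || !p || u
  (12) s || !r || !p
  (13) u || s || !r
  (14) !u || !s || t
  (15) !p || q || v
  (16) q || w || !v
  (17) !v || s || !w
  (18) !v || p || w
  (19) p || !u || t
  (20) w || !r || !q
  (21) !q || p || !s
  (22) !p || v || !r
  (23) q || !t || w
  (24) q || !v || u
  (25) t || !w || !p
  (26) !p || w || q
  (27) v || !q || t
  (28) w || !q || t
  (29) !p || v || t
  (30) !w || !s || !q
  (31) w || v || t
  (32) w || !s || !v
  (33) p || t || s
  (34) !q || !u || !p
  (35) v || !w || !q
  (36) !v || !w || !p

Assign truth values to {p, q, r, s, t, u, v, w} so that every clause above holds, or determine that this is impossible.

Try t = true.
Try s = true.
Try u = false.
Try r = true.
Try p = false.
Unit clause (!q) forces q = false.
Unit clause (w) forces w = true.
Unit clause (v) forces v = true.
Now (!v) is unsatisfied and unit — conflict.
So p must be the other value — set p = true.
Unit clause (w) forces w = true.
Unit clause (v) forces v = true.
Now (!v) is unsatisfied and unit — conflict.
Either choice for p ends in contradiction.
So r must be the other value — set r = false.
Unit clause (p) forces p = true.
Unit clause (v) forces v = true.
Unit clause (!q) forces q = false.
Now (q) is unsatisfied and unit — conflict.
Either choice for r ends in contradiction.
So u must be the other value — set u = true.
Unit clause (p) forces p = true.
Unit clause (!q) forces q = false.
Unit clause (v) forces v = true.
Unit clause (w) forces w = true.
Now (!w) is unsatisfied and unit — conflict.
Either choice for u ends in contradiction.
So s must be the other value — set s = false.
Unit clause (p) forces p = true.
Unit clause (!r) forces r = false.
Unit clause (v) forces v = true.
Unit clause (!w) forces w = false.
Unit clause (q) forces q = true.
Unit clause (u) forces u = true.
Now (!u) is unsatisfied and unit — conflict.
Either choice for s ends in contradiction.
So t must be the other value — set t = false.
Try r = false.
Try p = true.
Unit clause (!w) forces w = false.
Unit clause (q) forces q = true.
Now (!q) is unsatisfied and unit — conflict.
So p must be the other value — set p = false.
Unit clause (!s) forces s = false.
Now (s) is unsatisfied and unit — conflict.
Either choice for p ends in contradiction.
So r must be the other value — set r = true.
Unit clause (!q) forces q = false.
Unit clause (!w) forces w = false.
Unit clause (!p) forces p = false.
Unit clause (!v) forces v = false.
Now (v) is unsatisfied and unit — conflict.
Either choice for r ends in contradiction.
Either choice for t ends in contradiction.

UNSATISFIABLE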